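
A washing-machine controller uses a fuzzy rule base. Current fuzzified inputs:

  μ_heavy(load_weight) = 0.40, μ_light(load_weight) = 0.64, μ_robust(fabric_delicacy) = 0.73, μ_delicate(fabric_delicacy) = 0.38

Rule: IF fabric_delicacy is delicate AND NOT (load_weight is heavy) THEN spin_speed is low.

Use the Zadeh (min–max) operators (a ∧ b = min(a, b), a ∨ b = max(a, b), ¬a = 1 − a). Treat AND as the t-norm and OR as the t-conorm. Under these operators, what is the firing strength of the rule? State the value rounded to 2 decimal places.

0.38

firing strength: delicate=0.38, ¬heavy=1−0.40=0.60; AND[min(a, b)] → w = 0.38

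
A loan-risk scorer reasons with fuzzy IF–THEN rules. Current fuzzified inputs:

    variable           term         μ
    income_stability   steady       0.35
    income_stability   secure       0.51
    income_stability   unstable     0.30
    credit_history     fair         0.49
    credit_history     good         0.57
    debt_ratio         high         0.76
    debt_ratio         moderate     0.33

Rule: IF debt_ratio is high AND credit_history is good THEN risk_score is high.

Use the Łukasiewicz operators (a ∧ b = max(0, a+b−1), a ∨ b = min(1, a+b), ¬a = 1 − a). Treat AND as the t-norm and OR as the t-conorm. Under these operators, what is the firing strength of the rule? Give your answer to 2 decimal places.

firing strength: high=0.76, good=0.57; AND[max(0, a+b−1)] → w = 0.33

0.33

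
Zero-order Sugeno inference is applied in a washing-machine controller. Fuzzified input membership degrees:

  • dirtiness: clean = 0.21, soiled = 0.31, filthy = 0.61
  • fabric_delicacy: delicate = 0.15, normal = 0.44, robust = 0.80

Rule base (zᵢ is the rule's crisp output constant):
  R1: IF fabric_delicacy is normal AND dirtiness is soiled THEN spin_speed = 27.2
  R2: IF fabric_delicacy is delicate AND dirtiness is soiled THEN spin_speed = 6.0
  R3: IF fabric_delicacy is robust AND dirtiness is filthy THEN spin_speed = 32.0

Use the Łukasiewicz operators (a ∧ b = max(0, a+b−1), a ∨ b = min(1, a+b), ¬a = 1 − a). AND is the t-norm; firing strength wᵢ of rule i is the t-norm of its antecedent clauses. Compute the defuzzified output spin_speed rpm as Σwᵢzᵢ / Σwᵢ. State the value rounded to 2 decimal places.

R1 (z=27.2): normal=0.44, soiled=0.31; AND[max(0, a+b−1)] → w = 0.00
R2 (z=6.0): delicate=0.15, soiled=0.31; AND[max(0, a+b−1)] → w = 0.00
R3 (z=32.0): robust=0.80, filthy=0.61; AND[max(0, a+b−1)] → w = 0.41
Weighted average = (0.00·27.2 + 0.00·6.0 + 0.41·32.0) / (0.00 + 0.00 + 0.41)
  = 13.1200 / 0.4100 = 32.00

32.00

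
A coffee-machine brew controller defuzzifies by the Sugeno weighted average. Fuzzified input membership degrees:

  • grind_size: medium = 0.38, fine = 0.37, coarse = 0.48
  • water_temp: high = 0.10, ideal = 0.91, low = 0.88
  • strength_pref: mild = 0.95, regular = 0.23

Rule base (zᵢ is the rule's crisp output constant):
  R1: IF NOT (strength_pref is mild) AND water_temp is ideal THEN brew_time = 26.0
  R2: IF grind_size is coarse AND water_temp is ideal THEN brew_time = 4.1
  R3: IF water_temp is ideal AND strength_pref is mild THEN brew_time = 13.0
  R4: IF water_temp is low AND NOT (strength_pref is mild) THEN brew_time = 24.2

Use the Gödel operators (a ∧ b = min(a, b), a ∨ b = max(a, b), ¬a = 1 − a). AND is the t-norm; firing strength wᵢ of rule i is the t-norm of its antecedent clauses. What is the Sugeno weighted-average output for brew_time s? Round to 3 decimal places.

10.945

R1 (z=26.0): ¬mild=1−0.95=0.05, ideal=0.91; AND[min(a, b)] → w = 0.05
R2 (z=4.1): coarse=0.48, ideal=0.91; AND[min(a, b)] → w = 0.48
R3 (z=13.0): ideal=0.91, mild=0.95; AND[min(a, b)] → w = 0.91
R4 (z=24.2): low=0.88, ¬mild=1−0.95=0.05; AND[min(a, b)] → w = 0.05
Weighted average = (0.05·26.0 + 0.48·4.1 + 0.91·13.0 + 0.05·24.2) / (0.05 + 0.48 + 0.91 + 0.05)
  = 16.3080 / 1.4900 = 10.945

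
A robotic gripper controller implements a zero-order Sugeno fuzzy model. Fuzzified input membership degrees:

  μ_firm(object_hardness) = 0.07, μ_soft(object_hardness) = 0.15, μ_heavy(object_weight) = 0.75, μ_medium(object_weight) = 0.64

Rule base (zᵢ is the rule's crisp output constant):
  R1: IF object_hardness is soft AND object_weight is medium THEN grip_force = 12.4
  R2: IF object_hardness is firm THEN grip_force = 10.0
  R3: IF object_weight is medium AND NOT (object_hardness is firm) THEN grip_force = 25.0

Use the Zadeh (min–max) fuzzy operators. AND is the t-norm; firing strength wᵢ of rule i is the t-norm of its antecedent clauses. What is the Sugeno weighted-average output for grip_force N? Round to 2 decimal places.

R1 (z=12.4): soft=0.15, medium=0.64; AND[min(a, b)] → w = 0.15
R2 (z=10.0): firm=0.07 → w = 0.07
R3 (z=25.0): medium=0.64, ¬firm=1−0.07=0.93; AND[min(a, b)] → w = 0.64
Weighted average = (0.15·12.4 + 0.07·10.0 + 0.64·25.0) / (0.15 + 0.07 + 0.64)
  = 18.5600 / 0.8600 = 21.58

21.58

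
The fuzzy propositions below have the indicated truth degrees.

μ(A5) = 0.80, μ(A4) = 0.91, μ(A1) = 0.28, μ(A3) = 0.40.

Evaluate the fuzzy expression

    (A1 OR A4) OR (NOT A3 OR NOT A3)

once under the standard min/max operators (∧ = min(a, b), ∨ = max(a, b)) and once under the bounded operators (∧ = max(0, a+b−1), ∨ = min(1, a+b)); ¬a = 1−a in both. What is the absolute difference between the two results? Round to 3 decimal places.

0.090

Under standard min/max:
  A1 OR A4 = max(a, b) on (0.28, 0.91) = 0.91
  NOT A3 = 1 − 0.40 = 0.60
  NOT A3 = 1 − 0.40 = 0.60
  NOT A3 OR NOT A3 = max(a, b) on (0.60, 0.60) = 0.60
  (A1 OR A4) OR (NOT A3 OR NOT A3) = max(a, b) on (0.91, 0.60) = 0.91
  → value = 0.9100
Under bounded:
  A1 OR A4 = min(1, a+b) on (0.28, 0.91) = 1.00
  NOT A3 = 1 − 0.40 = 0.60
  NOT A3 = 1 − 0.40 = 0.60
  NOT A3 OR NOT A3 = min(1, a+b) on (0.60, 0.60) = 1.00
  (A1 OR A4) OR (NOT A3 OR NOT A3) = min(1, a+b) on (1.00, 1.00) = 1.00
  → value = 1.0000
|0.9100 − 1.0000| = 0.090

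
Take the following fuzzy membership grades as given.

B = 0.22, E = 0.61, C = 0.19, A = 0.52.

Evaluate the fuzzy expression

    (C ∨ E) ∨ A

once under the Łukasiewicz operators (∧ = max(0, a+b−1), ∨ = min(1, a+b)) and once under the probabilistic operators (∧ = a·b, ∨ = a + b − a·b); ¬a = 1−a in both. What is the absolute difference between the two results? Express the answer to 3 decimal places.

0.152

Under Łukasiewicz:
  C ∨ E = min(1, a+b) on (0.19, 0.61) = 0.80
  (C ∨ E) ∨ A = min(1, a+b) on (0.80, 0.52) = 1.00
  → value = 1.0000
Under probabilistic:
  C ∨ E = a + b − a·b on (0.1900, 0.6100) = 0.6841
  (C ∨ E) ∨ A = a + b − a·b on (0.6841, 0.5200) = 0.8484
  → value = 0.8484
|1.0000 − 0.8484| = 0.152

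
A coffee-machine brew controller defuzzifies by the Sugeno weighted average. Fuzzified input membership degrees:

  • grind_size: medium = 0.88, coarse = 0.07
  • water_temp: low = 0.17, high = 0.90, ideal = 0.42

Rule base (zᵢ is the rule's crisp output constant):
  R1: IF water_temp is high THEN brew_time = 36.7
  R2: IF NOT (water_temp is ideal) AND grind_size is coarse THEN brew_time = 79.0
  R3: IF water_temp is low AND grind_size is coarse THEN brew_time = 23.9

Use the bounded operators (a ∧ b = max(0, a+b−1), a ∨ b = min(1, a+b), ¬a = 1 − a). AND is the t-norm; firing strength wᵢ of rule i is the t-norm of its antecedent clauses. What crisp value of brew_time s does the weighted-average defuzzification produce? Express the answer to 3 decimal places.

36.700

R1 (z=36.7): high=0.90 → w = 0.90
R2 (z=79.0): ¬ideal=1−0.42=0.58, coarse=0.07; AND[max(0, a+b−1)] → w = 0.00
R3 (z=23.9): low=0.17, coarse=0.07; AND[max(0, a+b−1)] → w = 0.00
Weighted average = (0.90·36.7 + 0.00·79.0 + 0.00·23.9) / (0.90 + 0.00 + 0.00)
  = 33.0300 / 0.9000 = 36.700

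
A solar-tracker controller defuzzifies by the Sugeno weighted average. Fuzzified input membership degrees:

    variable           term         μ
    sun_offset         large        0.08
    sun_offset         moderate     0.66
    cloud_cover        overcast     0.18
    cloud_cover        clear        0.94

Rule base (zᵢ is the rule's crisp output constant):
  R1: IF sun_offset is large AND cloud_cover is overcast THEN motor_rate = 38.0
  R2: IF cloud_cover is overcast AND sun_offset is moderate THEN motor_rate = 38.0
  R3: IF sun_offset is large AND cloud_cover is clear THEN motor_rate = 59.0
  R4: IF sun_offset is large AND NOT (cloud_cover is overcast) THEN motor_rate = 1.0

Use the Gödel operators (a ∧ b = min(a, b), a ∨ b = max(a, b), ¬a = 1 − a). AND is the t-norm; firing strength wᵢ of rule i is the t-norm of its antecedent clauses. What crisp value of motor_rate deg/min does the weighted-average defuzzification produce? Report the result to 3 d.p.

R1 (z=38.0): large=0.08, overcast=0.18; AND[min(a, b)] → w = 0.08
R2 (z=38.0): overcast=0.18, moderate=0.66; AND[min(a, b)] → w = 0.18
R3 (z=59.0): large=0.08, clear=0.94; AND[min(a, b)] → w = 0.08
R4 (z=1.0): large=0.08, ¬overcast=1−0.18=0.82; AND[min(a, b)] → w = 0.08
Weighted average = (0.08·38.0 + 0.18·38.0 + 0.08·59.0 + 0.08·1.0) / (0.08 + 0.18 + 0.08 + 0.08)
  = 14.6800 / 0.4200 = 34.952

34.952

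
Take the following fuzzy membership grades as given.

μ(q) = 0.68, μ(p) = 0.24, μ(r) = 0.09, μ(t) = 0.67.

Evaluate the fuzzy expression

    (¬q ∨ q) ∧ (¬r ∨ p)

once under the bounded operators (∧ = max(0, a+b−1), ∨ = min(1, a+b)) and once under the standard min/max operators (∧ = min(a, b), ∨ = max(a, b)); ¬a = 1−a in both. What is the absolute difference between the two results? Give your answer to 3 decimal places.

0.320

Under bounded:
  ¬q = 1 − 0.68 = 0.32
  ¬q ∨ q = min(1, a+b) on (0.32, 0.68) = 1.00
  ¬r = 1 − 0.09 = 0.91
  ¬r ∨ p = min(1, a+b) on (0.91, 0.24) = 1.00
  (¬q ∨ q) ∧ (¬r ∨ p) = max(0, a+b−1) on (1.00, 1.00) = 1.00
  → value = 1.0000
Under standard min/max:
  ¬q = 1 − 0.68 = 0.32
  ¬q ∨ q = max(a, b) on (0.32, 0.68) = 0.68
  ¬r = 1 − 0.09 = 0.91
  ¬r ∨ p = max(a, b) on (0.91, 0.24) = 0.91
  (¬q ∨ q) ∧ (¬r ∨ p) = min(a, b) on (0.68, 0.91) = 0.68
  → value = 0.6800
|1.0000 − 0.6800| = 0.320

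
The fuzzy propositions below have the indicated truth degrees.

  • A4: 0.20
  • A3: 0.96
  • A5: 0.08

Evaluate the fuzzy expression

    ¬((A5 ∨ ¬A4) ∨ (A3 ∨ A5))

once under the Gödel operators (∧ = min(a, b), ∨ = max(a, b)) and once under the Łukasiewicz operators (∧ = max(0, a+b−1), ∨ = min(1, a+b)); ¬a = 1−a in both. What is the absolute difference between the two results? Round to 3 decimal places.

Under Gödel:
  ¬A4 = 1 − 0.20 = 0.80
  A5 ∨ ¬A4 = max(a, b) on (0.08, 0.80) = 0.80
  A3 ∨ A5 = max(a, b) on (0.96, 0.08) = 0.96
  (A5 ∨ ¬A4) ∨ (A3 ∨ A5) = max(a, b) on (0.80, 0.96) = 0.96
  ¬((A5 ∨ ¬A4) ∨ (A3 ∨ A5)) = 1 − 0.96 = 0.04
  → value = 0.0400
Under Łukasiewicz:
  ¬A4 = 1 − 0.20 = 0.80
  A5 ∨ ¬A4 = min(1, a+b) on (0.08, 0.80) = 0.88
  A3 ∨ A5 = min(1, a+b) on (0.96, 0.08) = 1.00
  (A5 ∨ ¬A4) ∨ (A3 ∨ A5) = min(1, a+b) on (0.88, 1.00) = 1.00
  ¬((A5 ∨ ¬A4) ∨ (A3 ∨ A5)) = 1 − 1.00 = 0.00
  → value = 0.0000
|0.0400 − 0.0000| = 0.040

0.040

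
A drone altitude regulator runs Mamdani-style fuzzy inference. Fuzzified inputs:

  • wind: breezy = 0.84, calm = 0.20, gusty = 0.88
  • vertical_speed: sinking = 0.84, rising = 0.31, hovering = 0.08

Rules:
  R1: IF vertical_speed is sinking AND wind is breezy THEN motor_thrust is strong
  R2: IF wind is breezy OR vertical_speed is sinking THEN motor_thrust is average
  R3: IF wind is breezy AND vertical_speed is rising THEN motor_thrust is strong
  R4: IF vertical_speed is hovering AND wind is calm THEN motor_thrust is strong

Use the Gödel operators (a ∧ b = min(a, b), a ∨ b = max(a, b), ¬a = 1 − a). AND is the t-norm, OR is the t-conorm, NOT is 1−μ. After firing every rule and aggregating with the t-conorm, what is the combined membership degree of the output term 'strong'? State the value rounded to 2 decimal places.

0.84

R1: sinking=0.84, breezy=0.84; AND[min(a, b)] → w = 0.84
R2: breezy=0.84, sinking=0.84; OR[max(a, b)] → w = 0.84
R3: breezy=0.84, rising=0.31; AND[min(a, b)] → w = 0.31
R4: hovering=0.08, calm=0.20; AND[min(a, b)] → w = 0.08
Rules with consequent 'strong': {R1, R3, R4} → strengths 0.84, 0.31, 0.08
Aggregate via t-conorm [max(a, b)]: 0.84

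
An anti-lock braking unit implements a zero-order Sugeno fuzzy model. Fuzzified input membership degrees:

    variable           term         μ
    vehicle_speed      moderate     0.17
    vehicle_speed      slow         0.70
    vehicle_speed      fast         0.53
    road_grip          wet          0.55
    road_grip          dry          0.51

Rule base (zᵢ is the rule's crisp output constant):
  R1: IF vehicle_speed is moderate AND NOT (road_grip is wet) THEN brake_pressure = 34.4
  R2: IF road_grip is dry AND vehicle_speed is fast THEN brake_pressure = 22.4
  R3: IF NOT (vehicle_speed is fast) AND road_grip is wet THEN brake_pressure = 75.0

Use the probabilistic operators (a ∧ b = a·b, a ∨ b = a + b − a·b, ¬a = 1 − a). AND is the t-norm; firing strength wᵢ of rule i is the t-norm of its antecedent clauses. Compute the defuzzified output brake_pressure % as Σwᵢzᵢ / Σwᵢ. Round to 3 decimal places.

R1 (z=34.4): moderate=0.17, ¬wet=1−0.55=0.45; AND[a·b] → w = 0.0765
R2 (z=22.4): dry=0.51, fast=0.53; AND[a·b] → w = 0.2703
R3 (z=75.0): ¬fast=1−0.53=0.47, wet=0.55; AND[a·b] → w = 0.2585
Weighted average = (0.0765·34.4 + 0.2703·22.4 + 0.2585·75.0) / (0.0765 + 0.2703 + 0.2585)
  = 28.0738 / 0.6053 = 46.380

46.380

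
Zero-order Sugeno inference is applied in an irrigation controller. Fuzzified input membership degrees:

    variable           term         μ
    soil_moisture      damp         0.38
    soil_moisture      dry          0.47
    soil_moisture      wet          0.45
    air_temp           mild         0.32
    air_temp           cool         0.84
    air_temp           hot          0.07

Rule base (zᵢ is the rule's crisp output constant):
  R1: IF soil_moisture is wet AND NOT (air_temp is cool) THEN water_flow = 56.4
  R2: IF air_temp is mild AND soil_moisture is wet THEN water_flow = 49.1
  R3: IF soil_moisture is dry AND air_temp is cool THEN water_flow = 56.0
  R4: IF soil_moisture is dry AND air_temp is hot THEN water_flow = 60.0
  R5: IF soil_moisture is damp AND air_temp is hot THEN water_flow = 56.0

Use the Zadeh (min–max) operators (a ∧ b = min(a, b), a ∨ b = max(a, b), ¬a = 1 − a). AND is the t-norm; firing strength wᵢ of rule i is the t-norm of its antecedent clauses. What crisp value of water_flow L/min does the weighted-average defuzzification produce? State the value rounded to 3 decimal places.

R1 (z=56.4): wet=0.45, ¬cool=1−0.84=0.16; AND[min(a, b)] → w = 0.16
R2 (z=49.1): mild=0.32, wet=0.45; AND[min(a, b)] → w = 0.32
R3 (z=56.0): dry=0.47, cool=0.84; AND[min(a, b)] → w = 0.47
R4 (z=60.0): dry=0.47, hot=0.07; AND[min(a, b)] → w = 0.07
R5 (z=56.0): damp=0.38, hot=0.07; AND[min(a, b)] → w = 0.07
Weighted average = (0.16·56.4 + 0.32·49.1 + 0.47·56.0 + 0.07·60.0 + 0.07·56.0) / (0.16 + 0.32 + 0.47 + 0.07 + 0.07)
  = 59.1760 / 1.0900 = 54.290

54.290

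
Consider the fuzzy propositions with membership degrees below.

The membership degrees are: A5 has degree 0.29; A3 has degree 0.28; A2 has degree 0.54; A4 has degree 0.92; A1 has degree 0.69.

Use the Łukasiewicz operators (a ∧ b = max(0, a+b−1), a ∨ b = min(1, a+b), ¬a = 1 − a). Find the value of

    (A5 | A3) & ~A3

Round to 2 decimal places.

A5 | A3 = min(1, a+b) on (0.29, 0.28) = 0.57
~A3 = 1 − 0.28 = 0.72
(A5 | A3) & ~A3 = max(0, a+b−1) on (0.57, 0.72) = 0.29

0.29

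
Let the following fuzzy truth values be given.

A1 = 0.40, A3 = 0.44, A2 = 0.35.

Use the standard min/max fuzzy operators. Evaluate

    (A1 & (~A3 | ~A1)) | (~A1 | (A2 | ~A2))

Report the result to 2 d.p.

0.65

~A3 = 1 − 0.44 = 0.56
~A1 = 1 − 0.40 = 0.60
~A3 | ~A1 = max(a, b) on (0.56, 0.60) = 0.60
A1 & (~A3 | ~A1) = min(a, b) on (0.40, 0.60) = 0.40
~A1 = 1 − 0.40 = 0.60
~A2 = 1 − 0.35 = 0.65
A2 | ~A2 = max(a, b) on (0.35, 0.65) = 0.65
~A1 | (A2 | ~A2) = max(a, b) on (0.60, 0.65) = 0.65
(A1 & (~A3 | ~A1)) | (~A1 | (A2 | ~A2)) = max(a, b) on (0.40, 0.65) = 0.65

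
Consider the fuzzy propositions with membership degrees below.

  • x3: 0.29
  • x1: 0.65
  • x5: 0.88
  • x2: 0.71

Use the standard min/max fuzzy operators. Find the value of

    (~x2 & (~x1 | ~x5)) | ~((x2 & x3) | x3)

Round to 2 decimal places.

0.71

~x2 = 1 − 0.71 = 0.29
~x1 = 1 − 0.65 = 0.35
~x5 = 1 − 0.88 = 0.12
~x1 | ~x5 = max(a, b) on (0.35, 0.12) = 0.35
~x2 & (~x1 | ~x5) = min(a, b) on (0.29, 0.35) = 0.29
x2 & x3 = min(a, b) on (0.71, 0.29) = 0.29
(x2 & x3) | x3 = max(a, b) on (0.29, 0.29) = 0.29
~((x2 & x3) | x3) = 1 − 0.29 = 0.71
(~x2 & (~x1 | ~x5)) | ~((x2 & x3) | x3) = max(a, b) on (0.29, 0.71) = 0.71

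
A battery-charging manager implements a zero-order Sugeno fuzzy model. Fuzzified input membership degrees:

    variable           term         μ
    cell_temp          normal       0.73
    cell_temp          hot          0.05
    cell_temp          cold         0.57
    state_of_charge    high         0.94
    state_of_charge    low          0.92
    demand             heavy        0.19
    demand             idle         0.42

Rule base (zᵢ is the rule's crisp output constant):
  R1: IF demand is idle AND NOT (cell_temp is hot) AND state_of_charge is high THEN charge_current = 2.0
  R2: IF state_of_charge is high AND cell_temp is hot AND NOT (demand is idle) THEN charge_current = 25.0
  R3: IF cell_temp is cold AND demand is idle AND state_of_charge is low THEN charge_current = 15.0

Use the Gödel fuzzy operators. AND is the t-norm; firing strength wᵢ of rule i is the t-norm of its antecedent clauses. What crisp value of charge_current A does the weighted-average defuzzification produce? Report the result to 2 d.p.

9.43

R1 (z=2.0): idle=0.42, ¬hot=1−0.05=0.95, high=0.94; AND[min(a, b)] → w = 0.42
R2 (z=25.0): high=0.94, hot=0.05, ¬idle=1−0.42=0.58; AND[min(a, b)] → w = 0.05
R3 (z=15.0): cold=0.57, idle=0.42, low=0.92; AND[min(a, b)] → w = 0.42
Weighted average = (0.42·2.0 + 0.05·25.0 + 0.42·15.0) / (0.42 + 0.05 + 0.42)
  = 8.3900 / 0.8900 = 9.43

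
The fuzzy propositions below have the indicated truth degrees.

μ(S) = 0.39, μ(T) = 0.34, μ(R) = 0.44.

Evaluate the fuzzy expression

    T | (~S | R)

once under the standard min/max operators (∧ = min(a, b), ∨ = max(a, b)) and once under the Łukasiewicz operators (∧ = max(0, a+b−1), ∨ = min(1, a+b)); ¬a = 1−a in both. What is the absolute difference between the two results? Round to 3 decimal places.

0.390

Under standard min/max:
  ~S = 1 − 0.39 = 0.61
  ~S | R = max(a, b) on (0.61, 0.44) = 0.61
  T | (~S | R) = max(a, b) on (0.34, 0.61) = 0.61
  → value = 0.6100
Under Łukasiewicz:
  ~S = 1 − 0.39 = 0.61
  ~S | R = min(1, a+b) on (0.61, 0.44) = 1.00
  T | (~S | R) = min(1, a+b) on (0.34, 1.00) = 1.00
  → value = 1.0000
|0.6100 − 1.0000| = 0.390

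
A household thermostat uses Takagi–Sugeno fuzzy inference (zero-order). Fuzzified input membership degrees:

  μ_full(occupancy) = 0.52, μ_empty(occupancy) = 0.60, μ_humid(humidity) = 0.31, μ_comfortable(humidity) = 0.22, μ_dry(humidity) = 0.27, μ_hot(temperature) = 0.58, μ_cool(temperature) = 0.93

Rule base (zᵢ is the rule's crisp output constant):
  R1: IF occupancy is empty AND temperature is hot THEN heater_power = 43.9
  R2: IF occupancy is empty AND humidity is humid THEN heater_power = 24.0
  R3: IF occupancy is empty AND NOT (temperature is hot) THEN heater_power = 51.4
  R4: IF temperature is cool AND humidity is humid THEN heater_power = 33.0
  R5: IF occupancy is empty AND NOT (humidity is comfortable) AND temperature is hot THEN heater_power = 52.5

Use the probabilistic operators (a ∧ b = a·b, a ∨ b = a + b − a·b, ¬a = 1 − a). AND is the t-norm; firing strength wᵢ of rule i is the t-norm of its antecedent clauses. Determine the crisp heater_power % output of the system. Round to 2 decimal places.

R1 (z=43.9): empty=0.60, hot=0.58; AND[a·b] → w = 0.3480
R2 (z=24.0): empty=0.60, humid=0.31; AND[a·b] → w = 0.1860
R3 (z=51.4): empty=0.60, ¬hot=1−0.58=0.42; AND[a·b] → w = 0.2520
R4 (z=33.0): cool=0.93, humid=0.31; AND[a·b] → w = 0.2883
R5 (z=52.5): empty=0.60, ¬comfortable=1−0.22=0.78, hot=0.58; AND[a·b] → w = 0.2714
Weighted average = (0.3480·43.9 + 0.1860·24.0 + 0.2520·51.4 + 0.2883·33.0 + 0.2714·52.5) / (0.3480 + 0.1860 + 0.2520 + 0.2883 + 0.2714)
  = 56.4585 / 1.3457 = 41.95

41.95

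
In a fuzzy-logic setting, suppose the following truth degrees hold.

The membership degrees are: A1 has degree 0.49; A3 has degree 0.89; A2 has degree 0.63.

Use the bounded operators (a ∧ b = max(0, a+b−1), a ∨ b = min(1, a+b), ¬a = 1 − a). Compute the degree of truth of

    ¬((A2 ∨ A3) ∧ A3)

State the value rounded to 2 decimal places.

A2 ∨ A3 = min(1, a+b) on (0.63, 0.89) = 1.00
(A2 ∨ A3) ∧ A3 = max(0, a+b−1) on (1.00, 0.89) = 0.89
¬((A2 ∨ A3) ∧ A3) = 1 − 0.89 = 0.11

0.11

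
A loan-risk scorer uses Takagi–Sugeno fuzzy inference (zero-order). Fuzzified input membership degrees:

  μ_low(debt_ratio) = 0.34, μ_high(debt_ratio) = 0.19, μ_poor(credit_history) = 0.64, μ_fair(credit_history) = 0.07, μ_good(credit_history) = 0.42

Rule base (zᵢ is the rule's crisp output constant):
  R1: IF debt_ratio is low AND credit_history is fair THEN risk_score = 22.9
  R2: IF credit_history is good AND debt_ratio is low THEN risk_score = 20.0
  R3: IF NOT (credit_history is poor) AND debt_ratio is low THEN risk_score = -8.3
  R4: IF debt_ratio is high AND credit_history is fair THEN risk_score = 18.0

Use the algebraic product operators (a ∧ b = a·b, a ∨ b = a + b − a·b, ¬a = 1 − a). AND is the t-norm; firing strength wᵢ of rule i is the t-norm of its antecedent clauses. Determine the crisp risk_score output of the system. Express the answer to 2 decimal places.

R1 (z=22.9): low=0.34, fair=0.07; AND[a·b] → w = 0.0238
R2 (z=20.0): good=0.42, low=0.34; AND[a·b] → w = 0.1428
R3 (z=-8.3): ¬poor=1−0.64=0.36, low=0.34; AND[a·b] → w = 0.1224
R4 (z=18.0): high=0.19, fair=0.07; AND[a·b] → w = 0.0133
Weighted average = (0.0238·22.9 + 0.1428·20.0 + 0.1224·-8.3 + 0.0133·18.0) / (0.0238 + 0.1428 + 0.1224 + 0.0133)
  = 2.6245 / 0.3023 = 8.68

8.68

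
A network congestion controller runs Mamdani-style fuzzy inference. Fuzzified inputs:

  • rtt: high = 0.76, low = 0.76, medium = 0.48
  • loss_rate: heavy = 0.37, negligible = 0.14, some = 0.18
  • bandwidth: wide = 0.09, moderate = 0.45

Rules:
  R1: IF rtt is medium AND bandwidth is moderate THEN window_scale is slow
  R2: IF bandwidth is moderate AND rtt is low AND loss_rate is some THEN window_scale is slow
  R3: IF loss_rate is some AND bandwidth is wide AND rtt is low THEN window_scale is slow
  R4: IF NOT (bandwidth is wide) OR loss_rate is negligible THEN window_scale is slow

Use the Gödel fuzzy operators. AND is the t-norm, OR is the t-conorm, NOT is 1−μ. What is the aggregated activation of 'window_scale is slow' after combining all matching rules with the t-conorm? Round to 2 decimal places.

0.91

R1: medium=0.48, moderate=0.45; AND[min(a, b)] → w = 0.45
R2: moderate=0.45, low=0.76, some=0.18; AND[min(a, b)] → w = 0.18
R3: some=0.18, wide=0.09, low=0.76; AND[min(a, b)] → w = 0.09
R4: ¬wide=1−0.09=0.91, negligible=0.14; OR[max(a, b)] → w = 0.91
Rules with consequent 'slow': {R1, R2, R3, R4} → strengths 0.45, 0.18, 0.09, 0.91
Aggregate via t-conorm [max(a, b)]: 0.91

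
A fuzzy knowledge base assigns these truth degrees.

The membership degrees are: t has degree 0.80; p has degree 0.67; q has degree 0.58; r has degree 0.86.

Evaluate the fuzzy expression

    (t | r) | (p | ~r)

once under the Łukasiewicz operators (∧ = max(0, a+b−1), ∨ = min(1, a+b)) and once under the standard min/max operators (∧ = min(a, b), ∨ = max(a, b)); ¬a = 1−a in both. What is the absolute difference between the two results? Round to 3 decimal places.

Under Łukasiewicz:
  t | r = min(1, a+b) on (0.80, 0.86) = 1.00
  ~r = 1 − 0.86 = 0.14
  p | ~r = min(1, a+b) on (0.67, 0.14) = 0.81
  (t | r) | (p | ~r) = min(1, a+b) on (1.00, 0.81) = 1.00
  → value = 1.0000
Under standard min/max:
  t | r = max(a, b) on (0.80, 0.86) = 0.86
  ~r = 1 − 0.86 = 0.14
  p | ~r = max(a, b) on (0.67, 0.14) = 0.67
  (t | r) | (p | ~r) = max(a, b) on (0.86, 0.67) = 0.86
  → value = 0.8600
|1.0000 − 0.8600| = 0.140

0.140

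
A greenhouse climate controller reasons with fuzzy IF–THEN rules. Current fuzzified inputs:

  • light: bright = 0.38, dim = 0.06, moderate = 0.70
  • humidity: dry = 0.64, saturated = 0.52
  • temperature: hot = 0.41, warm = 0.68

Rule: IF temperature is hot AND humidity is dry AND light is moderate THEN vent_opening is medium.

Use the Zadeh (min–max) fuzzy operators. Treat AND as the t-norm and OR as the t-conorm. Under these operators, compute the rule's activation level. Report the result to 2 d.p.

0.41

firing strength: hot=0.41, dry=0.64, moderate=0.70; AND[min(a, b)] → w = 0.41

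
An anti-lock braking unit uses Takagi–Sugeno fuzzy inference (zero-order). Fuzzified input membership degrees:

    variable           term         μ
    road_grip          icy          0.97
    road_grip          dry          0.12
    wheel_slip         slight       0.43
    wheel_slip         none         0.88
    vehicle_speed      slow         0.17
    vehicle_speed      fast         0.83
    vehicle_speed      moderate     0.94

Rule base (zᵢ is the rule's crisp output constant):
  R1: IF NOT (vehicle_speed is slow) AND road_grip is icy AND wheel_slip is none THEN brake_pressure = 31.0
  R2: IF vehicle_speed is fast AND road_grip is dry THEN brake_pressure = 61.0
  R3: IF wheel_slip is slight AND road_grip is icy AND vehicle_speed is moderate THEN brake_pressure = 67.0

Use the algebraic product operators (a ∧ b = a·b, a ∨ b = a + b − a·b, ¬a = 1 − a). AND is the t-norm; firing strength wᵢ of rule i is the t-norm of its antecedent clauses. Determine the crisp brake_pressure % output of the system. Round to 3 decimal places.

45.250

R1 (z=31.0): ¬slow=1−0.17=0.83, icy=0.97, none=0.88; AND[a·b] → w = 0.7085
R2 (z=61.0): fast=0.83, dry=0.12; AND[a·b] → w = 0.0996
R3 (z=67.0): slight=0.43, icy=0.97, moderate=0.94; AND[a·b] → w = 0.3921
Weighted average = (0.7085·31.0 + 0.0996·61.0 + 0.3921·67.0) / (0.7085 + 0.0996 + 0.3921)
  = 54.3077 / 1.2002 = 45.250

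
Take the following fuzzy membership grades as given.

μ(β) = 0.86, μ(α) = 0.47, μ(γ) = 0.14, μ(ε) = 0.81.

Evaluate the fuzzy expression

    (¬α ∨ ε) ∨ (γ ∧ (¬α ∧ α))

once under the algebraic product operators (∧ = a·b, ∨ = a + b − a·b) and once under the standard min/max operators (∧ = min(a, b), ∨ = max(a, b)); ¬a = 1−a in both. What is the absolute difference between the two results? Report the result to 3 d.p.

0.104

Under algebraic product:
  ¬α = 1 − 0.4700 = 0.5300
  ¬α ∨ ε = a + b − a·b on (0.5300, 0.8100) = 0.9107
  ¬α = 1 − 0.4700 = 0.5300
  ¬α ∧ α = a·b on (0.5300, 0.4700) = 0.2491
  γ ∧ (¬α ∧ α) = a·b on (0.1400, 0.2491) = 0.0349
  (¬α ∨ ε) ∨ (γ ∧ (¬α ∧ α)) = a + b − a·b on (0.9107, 0.0349) = 0.9138
  → value = 0.9138
Under standard min/max:
  ¬α = 1 − 0.47 = 0.53
  ¬α ∨ ε = max(a, b) on (0.53, 0.81) = 0.81
  ¬α = 1 − 0.47 = 0.53
  ¬α ∧ α = min(a, b) on (0.53, 0.47) = 0.47
  γ ∧ (¬α ∧ α) = min(a, b) on (0.14, 0.47) = 0.14
  (¬α ∨ ε) ∨ (γ ∧ (¬α ∧ α)) = max(a, b) on (0.81, 0.14) = 0.81
  → value = 0.8100
|0.9138 − 0.8100| = 0.104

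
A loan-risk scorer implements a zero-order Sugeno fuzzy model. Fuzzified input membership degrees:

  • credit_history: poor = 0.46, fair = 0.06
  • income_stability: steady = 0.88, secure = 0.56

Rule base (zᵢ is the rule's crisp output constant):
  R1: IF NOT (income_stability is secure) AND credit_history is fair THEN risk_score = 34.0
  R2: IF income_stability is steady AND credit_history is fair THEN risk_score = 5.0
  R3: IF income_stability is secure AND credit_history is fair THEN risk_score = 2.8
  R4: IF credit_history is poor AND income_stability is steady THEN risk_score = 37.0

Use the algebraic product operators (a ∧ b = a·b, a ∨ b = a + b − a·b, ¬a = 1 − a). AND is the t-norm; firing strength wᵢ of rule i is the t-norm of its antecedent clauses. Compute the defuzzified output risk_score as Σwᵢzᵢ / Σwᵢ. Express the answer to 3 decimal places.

R1 (z=34.0): ¬secure=1−0.56=0.44, fair=0.06; AND[a·b] → w = 0.0264
R2 (z=5.0): steady=0.88, fair=0.06; AND[a·b] → w = 0.0528
R3 (z=2.8): secure=0.56, fair=0.06; AND[a·b] → w = 0.0336
R4 (z=37.0): poor=0.46, steady=0.88; AND[a·b] → w = 0.4048
Weighted average = (0.0264·34.0 + 0.0528·5.0 + 0.0336·2.8 + 0.4048·37.0) / (0.0264 + 0.0528 + 0.0336 + 0.4048)
  = 16.2333 / 0.5176 = 31.363

31.363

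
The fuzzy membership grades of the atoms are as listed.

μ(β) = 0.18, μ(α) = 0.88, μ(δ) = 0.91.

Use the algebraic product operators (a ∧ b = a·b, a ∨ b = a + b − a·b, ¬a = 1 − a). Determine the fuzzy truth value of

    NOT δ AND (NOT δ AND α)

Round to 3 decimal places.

NOT δ = 1 − 0.9100 = 0.0900
NOT δ = 1 − 0.9100 = 0.0900
NOT δ AND α = a·b on (0.0900, 0.8800) = 0.0792
NOT δ AND (NOT δ AND α) = a·b on (0.0900, 0.0792) = 0.0071

0.007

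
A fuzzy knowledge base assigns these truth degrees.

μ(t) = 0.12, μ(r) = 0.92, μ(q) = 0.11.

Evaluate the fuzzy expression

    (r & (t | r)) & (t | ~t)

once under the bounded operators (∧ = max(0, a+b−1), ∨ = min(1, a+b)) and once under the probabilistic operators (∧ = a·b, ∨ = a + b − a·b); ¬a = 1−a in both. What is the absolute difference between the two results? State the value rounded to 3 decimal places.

Under bounded:
  t | r = min(1, a+b) on (0.12, 0.92) = 1.00
  r & (t | r) = max(0, a+b−1) on (0.92, 1.00) = 0.92
  ~t = 1 − 0.12 = 0.88
  t | ~t = min(1, a+b) on (0.12, 0.88) = 1.00
  (r & (t | r)) & (t | ~t) = max(0, a+b−1) on (0.92, 1.00) = 0.92
  → value = 0.9200
Under probabilistic:
  t | r = a + b − a·b on (0.1200, 0.9200) = 0.9296
  r & (t | r) = a·b on (0.9200, 0.9296) = 0.8552
  ~t = 1 − 0.1200 = 0.8800
  t | ~t = a + b − a·b on (0.1200, 0.8800) = 0.8944
  (r & (t | r)) & (t | ~t) = a·b on (0.8552, 0.8944) = 0.7649
  → value = 0.7649
|0.9200 − 0.7649| = 0.155

0.155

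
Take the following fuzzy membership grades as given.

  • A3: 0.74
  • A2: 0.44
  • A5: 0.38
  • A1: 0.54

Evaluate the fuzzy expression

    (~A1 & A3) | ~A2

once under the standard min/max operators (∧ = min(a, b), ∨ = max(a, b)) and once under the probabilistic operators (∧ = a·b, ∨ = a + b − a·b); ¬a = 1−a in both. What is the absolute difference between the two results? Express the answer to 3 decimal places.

Under standard min/max:
  ~A1 = 1 − 0.54 = 0.46
  ~A1 & A3 = min(a, b) on (0.46, 0.74) = 0.46
  ~A2 = 1 − 0.44 = 0.56
  (~A1 & A3) | ~A2 = max(a, b) on (0.46, 0.56) = 0.56
  → value = 0.5600
Under probabilistic:
  ~A1 = 1 − 0.5400 = 0.4600
  ~A1 & A3 = a·b on (0.4600, 0.7400) = 0.3404
  ~A2 = 1 − 0.4400 = 0.5600
  (~A1 & A3) | ~A2 = a + b − a·b on (0.3404, 0.5600) = 0.7098
  → value = 0.7098
|0.5600 − 0.7098| = 0.150

0.150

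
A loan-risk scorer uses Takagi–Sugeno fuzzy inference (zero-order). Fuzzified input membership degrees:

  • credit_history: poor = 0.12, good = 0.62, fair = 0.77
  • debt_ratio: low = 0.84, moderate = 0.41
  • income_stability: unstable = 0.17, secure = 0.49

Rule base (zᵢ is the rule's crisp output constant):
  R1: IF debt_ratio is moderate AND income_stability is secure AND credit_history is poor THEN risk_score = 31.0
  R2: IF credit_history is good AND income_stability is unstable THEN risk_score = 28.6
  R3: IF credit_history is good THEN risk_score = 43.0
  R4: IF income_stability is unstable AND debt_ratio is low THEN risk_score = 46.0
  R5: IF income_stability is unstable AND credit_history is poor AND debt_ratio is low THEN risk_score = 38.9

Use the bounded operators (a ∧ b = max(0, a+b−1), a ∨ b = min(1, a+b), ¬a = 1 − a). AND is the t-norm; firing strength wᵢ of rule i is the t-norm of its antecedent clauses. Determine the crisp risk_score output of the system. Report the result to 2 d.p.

R1 (z=31.0): moderate=0.41, secure=0.49, poor=0.12; AND[max(0, a+b−1)] → w = 0.00
R2 (z=28.6): good=0.62, unstable=0.17; AND[max(0, a+b−1)] → w = 0.00
R3 (z=43.0): good=0.62 → w = 0.62
R4 (z=46.0): unstable=0.17, low=0.84; AND[max(0, a+b−1)] → w = 0.01
R5 (z=38.9): unstable=0.17, poor=0.12, low=0.84; AND[max(0, a+b−1)] → w = 0.00
Weighted average = (0.00·31.0 + 0.00·28.6 + 0.62·43.0 + 0.01·46.0 + 0.00·38.9) / (0.00 + 0.00 + 0.62 + 0.01 + 0.00)
  = 27.1200 / 0.6300 = 43.05

43.05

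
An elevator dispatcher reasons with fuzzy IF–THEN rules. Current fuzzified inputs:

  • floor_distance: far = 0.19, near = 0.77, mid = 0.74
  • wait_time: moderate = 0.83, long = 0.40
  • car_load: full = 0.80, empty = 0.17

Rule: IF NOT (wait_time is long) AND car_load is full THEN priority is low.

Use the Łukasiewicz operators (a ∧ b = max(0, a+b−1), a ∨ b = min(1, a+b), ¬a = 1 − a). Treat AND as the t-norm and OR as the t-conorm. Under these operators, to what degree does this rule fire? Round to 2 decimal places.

firing strength: ¬long=1−0.40=0.60, full=0.80; AND[max(0, a+b−1)] → w = 0.40

0.40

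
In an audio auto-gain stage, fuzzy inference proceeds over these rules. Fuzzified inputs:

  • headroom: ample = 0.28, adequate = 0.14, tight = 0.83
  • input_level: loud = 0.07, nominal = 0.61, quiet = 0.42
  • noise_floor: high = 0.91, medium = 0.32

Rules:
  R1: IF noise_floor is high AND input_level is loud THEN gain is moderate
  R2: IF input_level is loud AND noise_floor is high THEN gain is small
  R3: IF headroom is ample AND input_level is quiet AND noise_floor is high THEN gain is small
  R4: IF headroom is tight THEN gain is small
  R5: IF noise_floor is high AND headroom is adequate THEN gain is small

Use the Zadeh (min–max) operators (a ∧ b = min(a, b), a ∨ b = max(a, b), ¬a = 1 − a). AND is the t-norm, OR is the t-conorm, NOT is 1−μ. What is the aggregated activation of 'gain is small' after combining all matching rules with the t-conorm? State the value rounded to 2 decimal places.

0.83

R1: high=0.91, loud=0.07; AND[min(a, b)] → w = 0.07
R2: loud=0.07, high=0.91; AND[min(a, b)] → w = 0.07
R3: ample=0.28, quiet=0.42, high=0.91; AND[min(a, b)] → w = 0.28
R4: tight=0.83 → w = 0.83
R5: high=0.91, adequate=0.14; AND[min(a, b)] → w = 0.14
Rules with consequent 'small': {R2, R3, R4, R5} → strengths 0.07, 0.28, 0.83, 0.14
Aggregate via t-conorm [max(a, b)]: 0.83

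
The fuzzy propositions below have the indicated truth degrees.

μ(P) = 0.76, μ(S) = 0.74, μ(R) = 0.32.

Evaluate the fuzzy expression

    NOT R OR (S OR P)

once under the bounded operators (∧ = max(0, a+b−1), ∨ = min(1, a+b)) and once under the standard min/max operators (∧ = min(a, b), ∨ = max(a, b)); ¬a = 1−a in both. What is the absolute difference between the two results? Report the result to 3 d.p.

0.240

Under bounded:
  NOT R = 1 − 0.32 = 0.68
  S OR P = min(1, a+b) on (0.74, 0.76) = 1.00
  NOT R OR (S OR P) = min(1, a+b) on (0.68, 1.00) = 1.00
  → value = 1.0000
Under standard min/max:
  NOT R = 1 − 0.32 = 0.68
  S OR P = max(a, b) on (0.74, 0.76) = 0.76
  NOT R OR (S OR P) = max(a, b) on (0.68, 0.76) = 0.76
  → value = 0.7600
|1.0000 − 0.7600| = 0.240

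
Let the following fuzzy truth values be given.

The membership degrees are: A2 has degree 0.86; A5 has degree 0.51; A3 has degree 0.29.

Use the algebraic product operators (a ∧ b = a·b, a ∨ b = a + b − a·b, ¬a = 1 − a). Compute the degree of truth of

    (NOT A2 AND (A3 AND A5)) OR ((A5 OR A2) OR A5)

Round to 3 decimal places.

0.967

NOT A2 = 1 − 0.8600 = 0.1400
A3 AND A5 = a·b on (0.2900, 0.5100) = 0.1479
NOT A2 AND (A3 AND A5) = a·b on (0.1400, 0.1479) = 0.0207
A5 OR A2 = a + b − a·b on (0.5100, 0.8600) = 0.9314
(A5 OR A2) OR A5 = a + b − a·b on (0.9314, 0.5100) = 0.9664
(NOT A2 AND (A3 AND A5)) OR ((A5 OR A2) OR A5) = a + b − a·b on (0.0207, 0.9664) = 0.9671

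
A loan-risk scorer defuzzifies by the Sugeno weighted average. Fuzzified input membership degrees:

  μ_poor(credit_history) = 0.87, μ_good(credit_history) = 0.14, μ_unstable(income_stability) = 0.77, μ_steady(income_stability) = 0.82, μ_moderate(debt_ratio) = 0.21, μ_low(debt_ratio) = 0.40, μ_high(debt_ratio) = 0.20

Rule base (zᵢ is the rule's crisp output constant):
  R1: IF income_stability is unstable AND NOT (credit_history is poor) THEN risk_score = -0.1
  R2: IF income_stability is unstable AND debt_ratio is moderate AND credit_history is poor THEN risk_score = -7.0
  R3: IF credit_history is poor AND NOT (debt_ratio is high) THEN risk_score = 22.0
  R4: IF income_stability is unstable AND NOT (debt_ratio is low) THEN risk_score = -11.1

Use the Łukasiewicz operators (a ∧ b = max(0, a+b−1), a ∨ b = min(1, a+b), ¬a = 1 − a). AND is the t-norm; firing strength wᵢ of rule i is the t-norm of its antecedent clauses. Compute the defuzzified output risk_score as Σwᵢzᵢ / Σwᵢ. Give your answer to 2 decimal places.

R1 (z=-0.1): unstable=0.77, ¬poor=1−0.87=0.13; AND[max(0, a+b−1)] → w = 0.00
R2 (z=-7.0): unstable=0.77, moderate=0.21, poor=0.87; AND[max(0, a+b−1)] → w = 0.00
R3 (z=22.0): poor=0.87, ¬high=1−0.20=0.80; AND[max(0, a+b−1)] → w = 0.67
R4 (z=-11.1): unstable=0.77, ¬low=1−0.40=0.60; AND[max(0, a+b−1)] → w = 0.37
Weighted average = (0.00·-0.1 + 0.00·-7.0 + 0.67·22.0 + 0.37·-11.1) / (0.00 + 0.00 + 0.67 + 0.37)
  = 10.6330 / 1.0400 = 10.22

10.22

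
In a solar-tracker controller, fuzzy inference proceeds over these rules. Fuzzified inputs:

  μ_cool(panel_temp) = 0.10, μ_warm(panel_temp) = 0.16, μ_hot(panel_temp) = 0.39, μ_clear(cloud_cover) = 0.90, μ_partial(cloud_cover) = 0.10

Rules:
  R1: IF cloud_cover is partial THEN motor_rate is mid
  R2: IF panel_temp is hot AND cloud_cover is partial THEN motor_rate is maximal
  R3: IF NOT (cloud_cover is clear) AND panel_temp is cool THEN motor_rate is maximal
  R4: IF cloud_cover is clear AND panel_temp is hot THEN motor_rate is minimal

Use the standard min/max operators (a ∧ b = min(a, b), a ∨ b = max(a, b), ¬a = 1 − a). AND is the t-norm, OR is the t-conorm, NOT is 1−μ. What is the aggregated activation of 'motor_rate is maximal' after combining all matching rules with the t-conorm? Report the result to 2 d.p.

R1: partial=0.10 → w = 0.10
R2: hot=0.39, partial=0.10; AND[min(a, b)] → w = 0.10
R3: ¬clear=1−0.90=0.10, cool=0.10; AND[min(a, b)] → w = 0.10
R4: clear=0.90, hot=0.39; AND[min(a, b)] → w = 0.39
Rules with consequent 'maximal': {R2, R3} → strengths 0.10, 0.10
Aggregate via t-conorm [max(a, b)]: 0.10

0.10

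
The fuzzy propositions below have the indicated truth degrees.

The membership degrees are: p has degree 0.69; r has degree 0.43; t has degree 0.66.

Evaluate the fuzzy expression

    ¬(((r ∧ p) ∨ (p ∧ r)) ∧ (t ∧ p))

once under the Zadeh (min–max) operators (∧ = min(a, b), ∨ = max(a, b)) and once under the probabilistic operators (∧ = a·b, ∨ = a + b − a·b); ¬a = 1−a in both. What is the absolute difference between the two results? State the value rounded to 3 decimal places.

Under Zadeh (min–max):
  r ∧ p = min(a, b) on (0.43, 0.69) = 0.43
  p ∧ r = min(a, b) on (0.69, 0.43) = 0.43
  (r ∧ p) ∨ (p ∧ r) = max(a, b) on (0.43, 0.43) = 0.43
  t ∧ p = min(a, b) on (0.66, 0.69) = 0.66
  ((r ∧ p) ∨ (p ∧ r)) ∧ (t ∧ p) = min(a, b) on (0.43, 0.66) = 0.43
  ¬(((r ∧ p) ∨ (p ∧ r)) ∧ (t ∧ p)) = 1 − 0.43 = 0.57
  → value = 0.5700
Under probabilistic:
  r ∧ p = a·b on (0.4300, 0.6900) = 0.2967
  p ∧ r = a·b on (0.6900, 0.4300) = 0.2967
  (r ∧ p) ∨ (p ∧ r) = a + b − a·b on (0.2967, 0.2967) = 0.5054
  t ∧ p = a·b on (0.6600, 0.6900) = 0.4554
  ((r ∧ p) ∨ (p ∧ r)) ∧ (t ∧ p) = a·b on (0.5054, 0.4554) = 0.2301
  ¬(((r ∧ p) ∨ (p ∧ r)) ∧ (t ∧ p)) = 1 − 0.2301 = 0.7699
  → value = 0.7699
|0.5700 − 0.7699| = 0.200

0.200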